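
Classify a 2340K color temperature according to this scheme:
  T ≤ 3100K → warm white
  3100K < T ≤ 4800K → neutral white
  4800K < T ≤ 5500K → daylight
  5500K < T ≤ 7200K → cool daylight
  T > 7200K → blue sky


Temperature: 2340K
2340K ≤ 3100K → warm white
Classification: warm white


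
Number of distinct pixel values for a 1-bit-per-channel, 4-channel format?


Total bits = 1 bits/channel × 4 channels = 4 bits
Distinct pixel values = 2^4
= 16 pixel values


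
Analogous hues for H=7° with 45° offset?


Base hue: 7°
Left analog: (7 - 45) mod 360 = 322°
Right analog: (7 + 45) mod 360 = 52°
Analogous hues = 322° and 52°


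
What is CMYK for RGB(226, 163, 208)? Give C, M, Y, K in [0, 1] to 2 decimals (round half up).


R'=226/255≈0.8863, G'=163/255≈0.6392, B'=208/255≈0.8157
K = 1 - max(R',G',B') = 1 - 226/255 = 29/255 = 0.11372… → 0.11
(1-R'-K)/(1-K) simplifies to (max-R)/max with max = 226:
C = (226-226)/226 = 0/226 = 0 → 0.00
M = (226-163)/226 = 63/226 = 0.27876… → 0.28
Y = (226-208)/226 = 18/226 = 0.07964… → 0.08
= CMYK(0.00, 0.28, 0.08, 0.11)


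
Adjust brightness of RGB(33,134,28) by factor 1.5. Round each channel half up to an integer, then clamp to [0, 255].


Multiply each channel by 1.5, round half up, clamp to [0, 255]
R: 33×1.5 = 49.5 → round → 50
G: 134×1.5 = 201
B: 28×1.5 = 42
= RGB(50, 201, 42)


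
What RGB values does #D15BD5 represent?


D1 → 209 (R)
5B → 91 (G)
D5 → 213 (B)
= RGB(209, 91, 213)


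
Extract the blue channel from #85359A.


Color: #85359A
R = 85 = 133
G = 35 = 53
B = 9A = 154
Blue = 154


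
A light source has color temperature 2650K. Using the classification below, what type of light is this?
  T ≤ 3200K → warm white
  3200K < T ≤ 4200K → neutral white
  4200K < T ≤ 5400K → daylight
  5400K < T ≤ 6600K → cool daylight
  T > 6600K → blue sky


Temperature: 2650K
2650K ≤ 3200K → warm white
Classification: warm white


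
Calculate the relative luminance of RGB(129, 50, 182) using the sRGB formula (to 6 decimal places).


Linearize each channel (sRGB transfer function): c = v/255; c_lin = c/12.92 if c ≤ 0.04045, else ((c+0.055)/1.055)^2.4
  R: 129/255 ≈ 0.505882 > 0.04045 → ((0.505882+0.055)/1.055)^2.4 ≈ 0.219526
  G: 50/255 ≈ 0.196078 > 0.04045 → ((0.196078+0.055)/1.055)^2.4 ≈ 0.031896
  B: 182/255 ≈ 0.713725 > 0.04045 → ((0.713725+0.055)/1.055)^2.4 ≈ 0.467784
R_lin = 0.219526, G_lin = 0.031896, B_lin = 0.467784
L = 0.2126×R + 0.7152×G + 0.0722×B
L = 0.2126×0.219526 + 0.7152×0.031896 + 0.0722×0.467784
L ≈ 0.103257


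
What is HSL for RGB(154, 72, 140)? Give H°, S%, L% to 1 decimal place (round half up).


Normalize: R'=154/255≈0.6039, G'=72/255≈0.2824, B'=140/255≈0.5490
Max=154/255, Min=72/255, Δ=Max-Min=82/255
L = (Max+Min)/2 = (154+72)/510 = 226/510 = 0.44313… → L = 44.3%
L ≤ 0.5 → S = Δ/(Max+Min) = 82/(154+72) = 82/226 = 0.36283… → S = 36.3%
(the 1/255 factors cancel in S and H, so raw channel differences can be used)
Max is R' → H = 60 × (((G-B)/Δ) mod 6) = 60 × (((72-140)/82) mod 6)
  (-68)/82 = -0.8292…; negative, so add 6 → 5.1707…
  H = 60 × 5.1707… = 310.243…° → H = 310.2°
= HSL(310.2°, 36.3%, 44.3%)


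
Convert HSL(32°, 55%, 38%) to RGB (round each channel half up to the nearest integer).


H=32°, S=0.55, L=0.38
C = (1-|2L-1|)×S = (1-|-0.24|)×0.55 = 0.418
H' = H/60 = 32/60 ≈ 0.5333; X = C×(1-|H' mod 2 - 1|) ≈ 0.2229
m = L - C/2 = 0.38 - 0.209 = 0.171
Sector ⌊H'⌋ = 0 → (R',G',B') = (0.418, ≈0.2229, 0.0)
RGB = ((R'+m)×255, (G'+m)×255, (B'+m)×255) = (150.195, 100.453, 43.605)
Round half up → RGB(150, 100, 44)


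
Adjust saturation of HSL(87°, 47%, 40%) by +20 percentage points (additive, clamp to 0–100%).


Original S = 47%
Adjustment = +20 percentage points
New S = 47 + (20) = 67
Clamp to [0, 100] → 67
= HSL(87°, 67%, 40%)


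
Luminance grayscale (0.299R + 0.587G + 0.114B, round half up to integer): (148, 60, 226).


Gray = 0.299×R + 0.587×G + 0.114×B
Gray = 0.299×148 + 0.587×60 + 0.114×226
Gray = 44.252 + 35.220 + 25.764
Gray = 105.236 → round half up → 105
Gray = 105


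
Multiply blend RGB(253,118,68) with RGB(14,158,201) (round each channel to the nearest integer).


Multiply: C = A×B/255, rounded to nearest integer
R: 253×14/255 = 3542/255 ≈ 13.890 → 14
G: 118×158/255 = 18644/255 ≈ 73.114 → 73
B: 68×201/255 = 13668/255 ≈ 53.600 → 54
= RGB(14, 73, 54)


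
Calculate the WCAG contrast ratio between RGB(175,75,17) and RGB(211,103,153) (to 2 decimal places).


Linearize each sRGB channel c=v/255: c/12.92 if c ≤ 0.04045 else ((c+0.055)/1.055)^2.4
L = 0.2126×R_lin + 0.7152×G_lin + 0.0722×B_lin
Color 1 (175,75,17):
  R=175: 175/255≈0.6863 > 0.04045 → ((0.6863+0.055)/1.055)^2.4 ≈ 0.42869
  G=75: 75/255≈0.2941 > 0.04045 → ((0.2941+0.055)/1.055)^2.4 ≈ 0.07036
  B=17: 17/255≈0.0667 > 0.04045 → ((0.0667+0.055)/1.055)^2.4 ≈ 0.00561
  L1 = 0.2126×0.42869 + 0.7152×0.07036 + 0.0722×0.00561 ≈ 0.14187
Color 2 (211,103,153):
  R=211: 211/255≈0.8275 > 0.04045 → ((0.8275+0.055)/1.055)^2.4 ≈ 0.65141
  G=103: 103/255≈0.4039 > 0.04045 → ((0.4039+0.055)/1.055)^2.4 ≈ 0.13563
  B=153: 153/255≈0.6000 > 0.04045 → ((0.6000+0.055)/1.055)^2.4 ≈ 0.31855
  L2 = 0.2126×0.65141 + 0.7152×0.13563 + 0.0722×0.31855 ≈ 0.25849
Lighter = 0.25849, Darker = 0.14187
Ratio = (L_lighter + 0.05) / (L_darker + 0.05)
Ratio = (0.25849 + 0.05) / (0.14187 + 0.05) = 0.30849 / 0.19187 ≈ 1.6079
Ratio ≈ 1.61:1


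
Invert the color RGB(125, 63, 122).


Invert: (255-R, 255-G, 255-B)
R: 255-125 = 130
G: 255-63 = 192
B: 255-122 = 133
= RGB(130, 192, 133)


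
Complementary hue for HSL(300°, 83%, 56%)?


Complement = opposite side of color wheel = hue + 180°
H' = (300 + 180) mod 360 = 120°
S and L unchanged.
= HSL(120°, 83%, 56%)


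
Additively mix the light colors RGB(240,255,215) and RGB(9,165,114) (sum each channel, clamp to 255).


Additive: each channel = min(255, C₁+C₂)
R: 240+9 = 249 → 249
G: 255+165 = 420 → 255
B: 215+114 = 329 → 255
= RGB(249, 255, 255)


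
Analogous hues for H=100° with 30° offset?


Base hue: 100°
Left analog: (100 - 30) mod 360 = 70°
Right analog: (100 + 30) mod 360 = 130°
Analogous hues = 70° and 130°


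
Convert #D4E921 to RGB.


D4 → 212 (R)
E9 → 233 (G)
21 → 33 (B)
= RGB(212, 233, 33)


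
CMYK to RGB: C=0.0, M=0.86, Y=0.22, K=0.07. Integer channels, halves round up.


R = 255 × (1-C) × (1-K) = 255 × 1.00 × 0.93 = 237.15 → 237
G = 255 × (1-M) × (1-K) = 255 × 0.14 × 0.93 = 33.201 → 33
B = 255 × (1-Y) × (1-K) = 255 × 0.78 × 0.93 = 184.977 → 185
= RGB(237, 33, 185)


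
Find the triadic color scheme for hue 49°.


Triadic: equally spaced at 120° intervals
H1 = 49°
H2 = (49 + 120) mod 360 = 169°
H3 = (49 + 240) mod 360 = 289°
Triadic = 49°, 169°, 289°


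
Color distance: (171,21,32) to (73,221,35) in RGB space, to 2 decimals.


d = √[(R₁-R₂)² + (G₁-G₂)² + (B₁-B₂)²]
d = √[(171-73)² + (21-221)² + (32-35)²]
d = √[9604 + 40000 + 9]
d = √49613
d ≈ 222.74


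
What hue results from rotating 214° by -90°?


New hue = (H + rotation) mod 360
New hue = (214 -90) mod 360
= 124 mod 360
= 124°


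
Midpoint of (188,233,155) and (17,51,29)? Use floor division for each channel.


Midpoint: each channel = ⌊(C₁+C₂)/2⌋
R: ⌊(188+17)/2⌋ = 102
G: ⌊(233+51)/2⌋ = 142
B: ⌊(155+29)/2⌋ = 92
= RGB(102, 142, 92)


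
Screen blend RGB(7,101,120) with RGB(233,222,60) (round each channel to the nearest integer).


Screen: C = 255 - (255-A)×(255-B)/255, rounded to nearest integer
R: 255 - (255-7)×(255-233)/255 = 255 - 5456/255 ≈ 255 - 21.396 = 233.604 → 234
G: 255 - (255-101)×(255-222)/255 = 255 - 5082/255 ≈ 255 - 19.929 = 235.071 → 235
B: 255 - (255-120)×(255-60)/255 = 255 - 26325/255 ≈ 255 - 103.235 = 151.765 → 152
= RGB(234, 235, 152)


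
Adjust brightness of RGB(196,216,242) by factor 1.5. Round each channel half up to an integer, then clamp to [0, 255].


Multiply each channel by 1.5, round half up, clamp to [0, 255]
R: 196×1.5 = 294 → clamp → 255
G: 216×1.5 = 324 → clamp → 255
B: 242×1.5 = 363 → clamp → 255
= RGB(255, 255, 255)


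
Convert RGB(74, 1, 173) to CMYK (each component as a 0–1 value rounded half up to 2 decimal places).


R'=74/255≈0.2902, G'=1/255≈0.0039, B'=173/255≈0.6784
K = 1 - max(R',G',B') = 1 - 173/255 = 82/255 = 0.32156… → 0.32
(1-R'-K)/(1-K) simplifies to (max-R)/max with max = 173:
C = (173-74)/173 = 99/173 = 0.57225… → 0.57
M = (173-1)/173 = 172/173 = 0.99421… → 0.99
Y = (173-173)/173 = 0/173 = 0 → 0.00
= CMYK(0.57, 0.99, 0.00, 0.32)


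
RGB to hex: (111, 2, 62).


R = 111 → 6F (hex)
G = 2 → 02 (hex)
B = 62 → 3E (hex)
Hex = #6F023E


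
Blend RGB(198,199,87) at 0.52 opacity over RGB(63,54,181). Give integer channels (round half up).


C = α×F + (1-α)×B, with 1-α = 0.48
R: 0.52×198 + 0.48×63 = 102.96 + 30.24 = 133.20 → 133
G: 0.52×199 + 0.48×54 = 103.48 + 25.92 = 129.40 → 129
B: 0.52×87 + 0.48×181 = 45.24 + 86.88 = 132.12 → 132
= RGB(133, 129, 132)


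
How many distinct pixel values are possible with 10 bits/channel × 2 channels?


Total bits = 10 bits/channel × 2 channels = 20 bits
Distinct pixel values = 2^20
= 1,048,576 pixel values


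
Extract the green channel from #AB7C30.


Color: #AB7C30
R = AB = 171
G = 7C = 124
B = 30 = 48
Green = 124


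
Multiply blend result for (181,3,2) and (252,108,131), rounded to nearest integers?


Multiply: C = A×B/255, rounded to nearest integer
R: 181×252/255 = 45612/255 ≈ 178.871 → 179
G: 3×108/255 = 324/255 ≈ 1.271 → 1
B: 2×131/255 = 262/255 ≈ 1.027 → 1
= RGB(179, 1, 1)


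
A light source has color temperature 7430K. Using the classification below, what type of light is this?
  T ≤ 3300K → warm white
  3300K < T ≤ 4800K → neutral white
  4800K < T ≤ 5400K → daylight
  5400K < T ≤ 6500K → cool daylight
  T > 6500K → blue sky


Temperature: 7430K
7430K > 6500K → blue sky
Classification: blue sky


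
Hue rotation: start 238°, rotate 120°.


New hue = (H + rotation) mod 360
New hue = (238 + 120) mod 360
= 358 mod 360
= 358°


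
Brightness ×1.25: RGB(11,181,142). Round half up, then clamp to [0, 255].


Multiply each channel by 1.25, round half up, clamp to [0, 255]
R: 11×1.25 = 13.75 → round → 14
G: 181×1.25 = 226.25 → round → 226
B: 142×1.25 = 177.5 → round → 178
= RGB(14, 226, 178)


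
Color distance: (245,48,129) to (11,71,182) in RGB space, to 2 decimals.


d = √[(R₁-R₂)² + (G₁-G₂)² + (B₁-B₂)²]
d = √[(245-11)² + (48-71)² + (129-182)²]
d = √[54756 + 529 + 2809]
d = √58094
d ≈ 241.03


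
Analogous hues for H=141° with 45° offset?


Base hue: 141°
Left analog: (141 - 45) mod 360 = 96°
Right analog: (141 + 45) mod 360 = 186°
Analogous hues = 96° and 186°


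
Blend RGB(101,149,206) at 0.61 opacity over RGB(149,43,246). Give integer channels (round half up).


C = α×F + (1-α)×B, with 1-α = 0.39
R: 0.61×101 + 0.39×149 = 61.61 + 58.11 = 119.72 → 120
G: 0.61×149 + 0.39×43 = 90.89 + 16.77 = 107.66 → 108
B: 0.61×206 + 0.39×246 = 125.66 + 95.94 = 221.60 → 222
= RGB(120, 108, 222)


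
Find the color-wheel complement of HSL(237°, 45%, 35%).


Complement = opposite side of color wheel = hue + 180°
H' = (237 + 180) mod 360 = 57°
S and L unchanged.
= HSL(57°, 45%, 35%)


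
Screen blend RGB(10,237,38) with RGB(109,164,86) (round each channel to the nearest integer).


Screen: C = 255 - (255-A)×(255-B)/255, rounded to nearest integer
R: 255 - (255-10)×(255-109)/255 = 255 - 35770/255 ≈ 255 - 140.275 = 114.725 → 115
G: 255 - (255-237)×(255-164)/255 = 255 - 1638/255 ≈ 255 - 6.424 = 248.576 → 249
B: 255 - (255-38)×(255-86)/255 = 255 - 36673/255 ≈ 255 - 143.816 = 111.184 → 111
= RGB(115, 249, 111)


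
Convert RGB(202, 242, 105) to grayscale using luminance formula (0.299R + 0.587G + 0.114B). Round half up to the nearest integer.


Gray = 0.299×R + 0.587×G + 0.114×B
Gray = 0.299×202 + 0.587×242 + 0.114×105
Gray = 60.398 + 142.054 + 11.970
Gray = 214.422 → round half up → 214
Gray = 214


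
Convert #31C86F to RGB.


31 → 49 (R)
C8 → 200 (G)
6F → 111 (B)
= RGB(49, 200, 111)


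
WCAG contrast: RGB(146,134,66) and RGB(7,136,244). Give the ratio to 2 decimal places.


Linearize each sRGB channel c=v/255: c/12.92 if c ≤ 0.04045 else ((c+0.055)/1.055)^2.4
L = 0.2126×R_lin + 0.7152×G_lin + 0.0722×B_lin
Color 1 (146,134,66):
  R=146: 146/255≈0.5725 > 0.04045 → ((0.5725+0.055)/1.055)^2.4 ≈ 0.28744
  G=134: 134/255≈0.5255 > 0.04045 → ((0.5255+0.055)/1.055)^2.4 ≈ 0.23840
  B=66: 66/255≈0.2588 > 0.04045 → ((0.2588+0.055)/1.055)^2.4 ≈ 0.05448
  L1 = 0.2126×0.28744 + 0.7152×0.23840 + 0.0722×0.05448 ≈ 0.23555
Color 2 (7,136,244):
  R=7: 7/255≈0.0275 ≤ 0.04045 → 0.0275/12.92 ≈ 0.00212
  G=136: 136/255≈0.5333 > 0.04045 → ((0.5333+0.055)/1.055)^2.4 ≈ 0.24620
  B=244: 244/255≈0.9569 > 0.04045 → ((0.9569+0.055)/1.055)^2.4 ≈ 0.90466
  L2 = 0.2126×0.00212 + 0.7152×0.24620 + 0.0722×0.90466 ≈ 0.24185
Lighter = 0.24185, Darker = 0.23555
Ratio = (L_lighter + 0.05) / (L_darker + 0.05)
Ratio = (0.24185 + 0.05) / (0.23555 + 0.05) = 0.29185 / 0.28555 ≈ 1.0221
Ratio ≈ 1.02:1


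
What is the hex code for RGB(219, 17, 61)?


R = 219 → DB (hex)
G = 17 → 11 (hex)
B = 61 → 3D (hex)
Hex = #DB113D


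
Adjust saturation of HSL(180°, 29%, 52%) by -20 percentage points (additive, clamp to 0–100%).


Original S = 29%
Adjustment = -20 percentage points
New S = 29 + (-20) = 9
Clamp to [0, 100] → 9
= HSL(180°, 9%, 52%)


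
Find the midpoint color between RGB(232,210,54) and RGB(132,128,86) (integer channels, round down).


Midpoint: each channel = ⌊(C₁+C₂)/2⌋
R: ⌊(232+132)/2⌋ = 182
G: ⌊(210+128)/2⌋ = 169
B: ⌊(54+86)/2⌋ = 70
= RGB(182, 169, 70)


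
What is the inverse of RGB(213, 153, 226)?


Invert: (255-R, 255-G, 255-B)
R: 255-213 = 42
G: 255-153 = 102
B: 255-226 = 29
= RGB(42, 102, 29)


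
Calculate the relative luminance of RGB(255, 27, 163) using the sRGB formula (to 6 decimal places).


Linearize each channel (sRGB transfer function): c = v/255; c_lin = c/12.92 if c ≤ 0.04045, else ((c+0.055)/1.055)^2.4
  R: 255/255 ≈ 1.000000 > 0.04045 → ((1.000000+0.055)/1.055)^2.4 ≈ 1.000000
  G: 27/255 ≈ 0.105882 > 0.04045 → ((0.105882+0.055)/1.055)^2.4 ≈ 0.010960
  B: 163/255 ≈ 0.639216 > 0.04045 → ((0.639216+0.055)/1.055)^2.4 ≈ 0.366253
R_lin = 1.000000, G_lin = 0.010960, B_lin = 0.366253
L = 0.2126×R + 0.7152×G + 0.0722×B
L = 0.2126×1.000000 + 0.7152×0.010960 + 0.0722×0.366253
L ≈ 0.246882


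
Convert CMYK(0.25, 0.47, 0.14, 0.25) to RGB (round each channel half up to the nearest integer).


R = 255 × (1-C) × (1-K) = 255 × 0.75 × 0.75 = 143.4375 → 143
G = 255 × (1-M) × (1-K) = 255 × 0.53 × 0.75 = 101.3625 → 101
B = 255 × (1-Y) × (1-K) = 255 × 0.86 × 0.75 = 164.475 → 164
= RGB(143, 101, 164)


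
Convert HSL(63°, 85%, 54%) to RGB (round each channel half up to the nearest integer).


H=63°, S=0.85, L=0.54
C = (1-|2L-1|)×S = (1-|0.08|)×0.85 = 0.782
H' = H/60 = 63/60 ≈ 1.0500; X = C×(1-|H' mod 2 - 1|) = 0.7429
m = L - C/2 = 0.54 - 0.391 = 0.149
Sector ⌊H'⌋ = 1 → (R',G',B') = (0.7429, 0.782, 0.0)
RGB = ((R'+m)×255, (G'+m)×255, (B'+m)×255) = (227.4345, 237.405, 37.995)
Round half up → RGB(227, 237, 38)


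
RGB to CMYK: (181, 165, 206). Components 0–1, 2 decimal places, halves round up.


R'=181/255≈0.7098, G'=165/255≈0.6471, B'=206/255≈0.8078
K = 1 - max(R',G',B') = 1 - 206/255 = 49/255 = 0.19215… → 0.19
(1-R'-K)/(1-K) simplifies to (max-R)/max with max = 206:
C = (206-181)/206 = 25/206 = 0.12135… → 0.12
M = (206-165)/206 = 41/206 = 0.19902… → 0.20
Y = (206-206)/206 = 0/206 = 0 → 0.00
= CMYK(0.12, 0.20, 0.00, 0.19)


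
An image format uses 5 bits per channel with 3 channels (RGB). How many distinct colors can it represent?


Total bits = 5 bits/channel × 3 channels = 15 bits
Distinct colors = 2^15
= 32,768 colors


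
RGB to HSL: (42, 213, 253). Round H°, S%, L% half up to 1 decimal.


Normalize: R'=42/255≈0.1647, G'=213/255≈0.8353, B'=253/255≈0.9922
Max=253/255, Min=42/255, Δ=Max-Min=211/255
L = (Max+Min)/2 = (253+42)/510 = 295/510 = 0.57843… → L = 57.8%
L > 0.5 → S = Δ/(2-Max-Min) = 211/(510-253-42) = 211/215 = 0.98139… → S = 98.1%
(the 1/255 factors cancel in S and H, so raw channel differences can be used)
Max is B' → H = 60 × ((R-G)/Δ + 4) = 60 × ((42-213)/211 + 4)
  -171/211 + 4 = -0.8104… + 4 = 3.1895…
  H = 60 × 3.1895… = 191.374…° → H = 191.4°
= HSL(191.4°, 98.1%, 57.8%)


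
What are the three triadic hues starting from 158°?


Triadic: equally spaced at 120° intervals
H1 = 158°
H2 = (158 + 120) mod 360 = 278°
H3 = (158 + 240) mod 360 = 38°
Triadic = 158°, 278°, 38°


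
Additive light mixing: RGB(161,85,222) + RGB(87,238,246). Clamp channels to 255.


Additive: each channel = min(255, C₁+C₂)
R: 161+87 = 248 → 248
G: 85+238 = 323 → 255
B: 222+246 = 468 → 255
= RGB(248, 255, 255)


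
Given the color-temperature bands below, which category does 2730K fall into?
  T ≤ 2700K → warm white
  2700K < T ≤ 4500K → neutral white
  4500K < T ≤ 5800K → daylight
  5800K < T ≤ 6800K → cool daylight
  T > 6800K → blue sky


Temperature: 2730K
2700K < 2730K ≤ 4500K → neutral white
Classification: neutral white


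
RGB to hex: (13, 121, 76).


R = 13 → 0D (hex)
G = 121 → 79 (hex)
B = 76 → 4C (hex)
Hex = #0D794C


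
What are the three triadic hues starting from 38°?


Triadic: equally spaced at 120° intervals
H1 = 38°
H2 = (38 + 120) mod 360 = 158°
H3 = (38 + 240) mod 360 = 278°
Triadic = 38°, 158°, 278°


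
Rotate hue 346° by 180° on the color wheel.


New hue = (H + rotation) mod 360
New hue = (346 + 180) mod 360
= 526 mod 360
= 166°


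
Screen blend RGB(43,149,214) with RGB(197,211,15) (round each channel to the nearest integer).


Screen: C = 255 - (255-A)×(255-B)/255, rounded to nearest integer
R: 255 - (255-43)×(255-197)/255 = 255 - 12296/255 ≈ 255 - 48.220 = 206.780 → 207
G: 255 - (255-149)×(255-211)/255 = 255 - 4664/255 ≈ 255 - 18.290 = 236.710 → 237
B: 255 - (255-214)×(255-15)/255 = 255 - 9840/255 ≈ 255 - 38.588 = 216.412 → 216
= RGB(207, 237, 216)


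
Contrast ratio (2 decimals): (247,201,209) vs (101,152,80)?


Linearize each sRGB channel c=v/255: c/12.92 if c ≤ 0.04045 else ((c+0.055)/1.055)^2.4
L = 0.2126×R_lin + 0.7152×G_lin + 0.0722×B_lin
Color 1 (247,201,209):
  R=247: 247/255≈0.9686 > 0.04045 → ((0.9686+0.055)/1.055)^2.4 ≈ 0.93011
  G=201: 201/255≈0.7882 > 0.04045 → ((0.7882+0.055)/1.055)^2.4 ≈ 0.58408
  B=209: 209/255≈0.8196 > 0.04045 → ((0.8196+0.055)/1.055)^2.4 ≈ 0.63760
  L1 = 0.2126×0.93011 + 0.7152×0.58408 + 0.0722×0.63760 ≈ 0.66151
Color 2 (101,152,80):
  R=101: 101/255≈0.3961 > 0.04045 → ((0.3961+0.055)/1.055)^2.4 ≈ 0.13014
  G=152: 152/255≈0.5961 > 0.04045 → ((0.5961+0.055)/1.055)^2.4 ≈ 0.31399
  B=80: 80/255≈0.3137 > 0.04045 → ((0.3137+0.055)/1.055)^2.4 ≈ 0.08022
  L2 = 0.2126×0.13014 + 0.7152×0.31399 + 0.0722×0.08022 ≈ 0.25802
Lighter = 0.66151, Darker = 0.25802
Ratio = (L_lighter + 0.05) / (L_darker + 0.05)
Ratio = (0.66151 + 0.05) / (0.25802 + 0.05) = 0.71151 / 0.30802 ≈ 2.3099
Ratio ≈ 2.31:1


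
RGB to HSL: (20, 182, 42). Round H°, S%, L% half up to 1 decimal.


Normalize: R'=20/255≈0.0784, G'=182/255≈0.7137, B'=42/255≈0.1647
Max=182/255, Min=20/255, Δ=Max-Min=162/255
L = (Max+Min)/2 = (182+20)/510 = 202/510 = 0.39607… → L = 39.6%
L ≤ 0.5 → S = Δ/(Max+Min) = 162/(182+20) = 162/202 = 0.80198… → S = 80.2%
(the 1/255 factors cancel in S and H, so raw channel differences can be used)
Max is G' → H = 60 × ((B-R)/Δ + 2) = 60 × ((42-20)/162 + 2)
  22/162 + 2 = 0.1358… + 2 = 2.1358…
  H = 60 × 2.1358… = 128.148…° → H = 128.1°
= HSL(128.1°, 80.2%, 39.6%)


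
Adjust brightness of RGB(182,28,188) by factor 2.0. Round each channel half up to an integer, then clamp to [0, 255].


Multiply each channel by 2.0, round half up, clamp to [0, 255]
R: 182×2.0 = 364 → clamp → 255
G: 28×2.0 = 56
B: 188×2.0 = 376 → clamp → 255
= RGB(255, 56, 255)


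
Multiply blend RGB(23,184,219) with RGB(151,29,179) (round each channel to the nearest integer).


Multiply: C = A×B/255, rounded to nearest integer
R: 23×151/255 = 3473/255 ≈ 13.620 → 14
G: 184×29/255 = 5336/255 ≈ 20.925 → 21
B: 219×179/255 = 39201/255 ≈ 153.729 → 154
= RGB(14, 21, 154)


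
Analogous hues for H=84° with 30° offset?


Base hue: 84°
Left analog: (84 - 30) mod 360 = 54°
Right analog: (84 + 30) mod 360 = 114°
Analogous hues = 54° and 114°


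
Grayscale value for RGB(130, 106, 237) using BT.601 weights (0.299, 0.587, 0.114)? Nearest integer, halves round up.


Gray = 0.299×R + 0.587×G + 0.114×B
Gray = 0.299×130 + 0.587×106 + 0.114×237
Gray = 38.870 + 62.222 + 27.018
Gray = 128.110 → round half up → 128
Gray = 128


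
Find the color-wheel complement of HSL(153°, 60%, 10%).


Complement = opposite side of color wheel = hue + 180°
H' = (153 + 180) mod 360 = 333°
S and L unchanged.
= HSL(333°, 60%, 10%)


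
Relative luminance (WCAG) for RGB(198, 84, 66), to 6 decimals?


Linearize each channel (sRGB transfer function): c = v/255; c_lin = c/12.92 if c ≤ 0.04045, else ((c+0.055)/1.055)^2.4
  R: 198/255 ≈ 0.776471 > 0.04045 → ((0.776471+0.055)/1.055)^2.4 ≈ 0.564712
  G: 84/255 ≈ 0.329412 > 0.04045 → ((0.329412+0.055)/1.055)^2.4 ≈ 0.088656
  B: 66/255 ≈ 0.258824 > 0.04045 → ((0.258824+0.055)/1.055)^2.4 ≈ 0.054480
R_lin = 0.564712, G_lin = 0.088656, B_lin = 0.054480
L = 0.2126×R + 0.7152×G + 0.0722×B
L = 0.2126×0.564712 + 0.7152×0.088656 + 0.0722×0.054480
L ≈ 0.187398


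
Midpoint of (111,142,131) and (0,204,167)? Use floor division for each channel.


Midpoint: each channel = ⌊(C₁+C₂)/2⌋
R: ⌊(111+0)/2⌋ = 55
G: ⌊(142+204)/2⌋ = 173
B: ⌊(131+167)/2⌋ = 149
= RGB(55, 173, 149)


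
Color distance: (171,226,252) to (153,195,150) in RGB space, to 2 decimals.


d = √[(R₁-R₂)² + (G₁-G₂)² + (B₁-B₂)²]
d = √[(171-153)² + (226-195)² + (252-150)²]
d = √[324 + 961 + 10404]
d = √11689
d ≈ 108.12


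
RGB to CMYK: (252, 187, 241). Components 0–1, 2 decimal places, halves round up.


R'=252/255≈0.9882, G'=187/255≈0.7333, B'=241/255≈0.9451
K = 1 - max(R',G',B') = 1 - 252/255 = 3/255 = 0.01176… → 0.01
(1-R'-K)/(1-K) simplifies to (max-R)/max with max = 252:
C = (252-252)/252 = 0/252 = 0 → 0.00
M = (252-187)/252 = 65/252 = 0.25793… → 0.26
Y = (252-241)/252 = 11/252 = 0.04365… → 0.04
= CMYK(0.00, 0.26, 0.04, 0.01)


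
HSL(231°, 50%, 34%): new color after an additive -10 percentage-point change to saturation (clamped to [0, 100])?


Original S = 50%
Adjustment = -10 percentage points
New S = 50 + (-10) = 40
Clamp to [0, 100] → 40
= HSL(231°, 40%, 34%)


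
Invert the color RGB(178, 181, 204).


Invert: (255-R, 255-G, 255-B)
R: 255-178 = 77
G: 255-181 = 74
B: 255-204 = 51
= RGB(77, 74, 51)


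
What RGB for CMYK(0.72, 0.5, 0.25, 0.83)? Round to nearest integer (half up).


R = 255 × (1-C) × (1-K) = 255 × 0.28 × 0.17 = 12.138 → 12
G = 255 × (1-M) × (1-K) = 255 × 0.50 × 0.17 = 21.675 → 22
B = 255 × (1-Y) × (1-K) = 255 × 0.75 × 0.17 = 32.5125 → 33
= RGB(12, 22, 33)


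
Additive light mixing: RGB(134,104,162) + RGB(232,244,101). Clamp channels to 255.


Additive: each channel = min(255, C₁+C₂)
R: 134+232 = 366 → 255
G: 104+244 = 348 → 255
B: 162+101 = 263 → 255
= RGB(255, 255, 255)


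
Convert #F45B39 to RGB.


F4 → 244 (R)
5B → 91 (G)
39 → 57 (B)
= RGB(244, 91, 57)


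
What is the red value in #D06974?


Color: #D06974
R = D0 = 208
G = 69 = 105
B = 74 = 116
Red = 208


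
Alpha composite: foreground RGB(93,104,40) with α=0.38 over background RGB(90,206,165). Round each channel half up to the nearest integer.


C = α×F + (1-α)×B, with 1-α = 0.62
R: 0.38×93 + 0.62×90 = 35.34 + 55.80 = 91.14 → 91
G: 0.38×104 + 0.62×206 = 39.52 + 127.72 = 167.24 → 167
B: 0.38×40 + 0.62×165 = 15.20 + 102.30 = 117.50 → 118
= RGB(91, 167, 118)


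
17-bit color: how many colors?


Colors = 2^bits = 2^17
= 131,072 colors


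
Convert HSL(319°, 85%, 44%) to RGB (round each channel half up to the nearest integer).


H=319°, S=0.85, L=0.44
C = (1-|2L-1|)×S = (1-|-0.12|)×0.85 = 0.748
H' = H/60 = 319/60 ≈ 5.3167; X = C×(1-|H' mod 2 - 1|) ≈ 0.5111
m = L - C/2 = 0.44 - 0.374 = 0.066
Sector ⌊H'⌋ = 5 → (R',G',B') = (0.748, 0.0, ≈0.5111)
RGB = ((R'+m)×255, (G'+m)×255, (B'+m)×255) = (207.57, 16.83, 147.169)
Round half up → RGB(208, 17, 147)


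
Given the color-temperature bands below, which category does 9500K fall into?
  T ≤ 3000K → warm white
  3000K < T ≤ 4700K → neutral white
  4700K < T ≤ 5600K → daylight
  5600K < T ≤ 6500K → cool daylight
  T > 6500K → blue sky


Temperature: 9500K
9500K > 6500K → blue sky
Classification: blue sky


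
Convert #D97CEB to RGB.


D9 → 217 (R)
7C → 124 (G)
EB → 235 (B)
= RGB(217, 124, 235)


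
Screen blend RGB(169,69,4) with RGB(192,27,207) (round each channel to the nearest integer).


Screen: C = 255 - (255-A)×(255-B)/255, rounded to nearest integer
R: 255 - (255-169)×(255-192)/255 = 255 - 5418/255 ≈ 255 - 21.247 = 233.753 → 234
G: 255 - (255-69)×(255-27)/255 = 255 - 42408/255 ≈ 255 - 166.306 = 88.694 → 89
B: 255 - (255-4)×(255-207)/255 = 255 - 12048/255 ≈ 255 - 47.247 = 207.753 → 208
= RGB(234, 89, 208)


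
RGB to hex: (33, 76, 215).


R = 33 → 21 (hex)
G = 76 → 4C (hex)
B = 215 → D7 (hex)
Hex = #214CD7


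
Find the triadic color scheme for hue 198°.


Triadic: equally spaced at 120° intervals
H1 = 198°
H2 = (198 + 120) mod 360 = 318°
H3 = (198 + 240) mod 360 = 78°
Triadic = 198°, 318°, 78°


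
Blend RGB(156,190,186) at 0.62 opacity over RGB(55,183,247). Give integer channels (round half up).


C = α×F + (1-α)×B, with 1-α = 0.38
R: 0.62×156 + 0.38×55 = 96.72 + 20.90 = 117.62 → 118
G: 0.62×190 + 0.38×183 = 117.80 + 69.54 = 187.34 → 187
B: 0.62×186 + 0.38×247 = 115.32 + 93.86 = 209.18 → 209
= RGB(118, 187, 209)


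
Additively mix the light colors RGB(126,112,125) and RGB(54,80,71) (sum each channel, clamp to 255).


Additive: each channel = min(255, C₁+C₂)
R: 126+54 = 180 → 180
G: 112+80 = 192 → 192
B: 125+71 = 196 → 196
= RGB(180, 192, 196)


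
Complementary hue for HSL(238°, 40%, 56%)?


Complement = opposite side of color wheel = hue + 180°
H' = (238 + 180) mod 360 = 58°
S and L unchanged.
= HSL(58°, 40%, 56%)


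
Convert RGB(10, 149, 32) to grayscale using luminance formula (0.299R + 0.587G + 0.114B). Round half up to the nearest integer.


Gray = 0.299×R + 0.587×G + 0.114×B
Gray = 0.299×10 + 0.587×149 + 0.114×32
Gray = 2.990 + 87.463 + 3.648
Gray = 94.101 → round half up → 94
Gray = 94


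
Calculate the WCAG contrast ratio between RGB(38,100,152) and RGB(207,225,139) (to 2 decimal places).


Linearize each sRGB channel c=v/255: c/12.92 if c ≤ 0.04045 else ((c+0.055)/1.055)^2.4
L = 0.2126×R_lin + 0.7152×G_lin + 0.0722×B_lin
Color 1 (38,100,152):
  R=38: 38/255≈0.1490 > 0.04045 → ((0.1490+0.055)/1.055)^2.4 ≈ 0.01938
  G=100: 100/255≈0.3922 > 0.04045 → ((0.3922+0.055)/1.055)^2.4 ≈ 0.12744
  B=152: 152/255≈0.5961 > 0.04045 → ((0.5961+0.055)/1.055)^2.4 ≈ 0.31399
  L1 = 0.2126×0.01938 + 0.7152×0.12744 + 0.0722×0.31399 ≈ 0.11793
Color 2 (207,225,139):
  R=207: 207/255≈0.8118 > 0.04045 → ((0.8118+0.055)/1.055)^2.4 ≈ 0.62396
  G=225: 225/255≈0.8824 > 0.04045 → ((0.8824+0.055)/1.055)^2.4 ≈ 0.75294
  B=139: 139/255≈0.5451 > 0.04045 → ((0.5451+0.055)/1.055)^2.4 ≈ 0.25818
  L2 = 0.2126×0.62396 + 0.7152×0.75294 + 0.0722×0.25818 ≈ 0.68980
Lighter = 0.68980, Darker = 0.11793
Ratio = (L_lighter + 0.05) / (L_darker + 0.05)
Ratio = (0.68980 + 0.05) / (0.11793 + 0.05) = 0.73980 / 0.16793 ≈ 4.4053
Ratio ≈ 4.41:1


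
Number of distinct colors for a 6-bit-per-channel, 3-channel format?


Total bits = 6 bits/channel × 3 channels = 18 bits
Distinct colors = 2^18
= 262,144 colors


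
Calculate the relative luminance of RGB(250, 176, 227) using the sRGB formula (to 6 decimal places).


Linearize each channel (sRGB transfer function): c = v/255; c_lin = c/12.92 if c ≤ 0.04045, else ((c+0.055)/1.055)^2.4
  R: 250/255 ≈ 0.980392 > 0.04045 → ((0.980392+0.055)/1.055)^2.4 ≈ 0.955973
  G: 176/255 ≈ 0.690196 > 0.04045 → ((0.690196+0.055)/1.055)^2.4 ≈ 0.434154
  B: 227/255 ≈ 0.890196 > 0.04045 → ((0.890196+0.055)/1.055)^2.4 ≈ 0.768151
R_lin = 0.955973, G_lin = 0.434154, B_lin = 0.768151
L = 0.2126×R + 0.7152×G + 0.0722×B
L = 0.2126×0.955973 + 0.7152×0.434154 + 0.0722×0.768151
L ≈ 0.569207


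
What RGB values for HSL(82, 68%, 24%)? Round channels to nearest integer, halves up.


H=82°, S=0.68, L=0.24
C = (1-|2L-1|)×S = (1-|-0.52|)×0.68 = 0.3264
H' = H/60 = 82/60 ≈ 1.3667; X = C×(1-|H' mod 2 - 1|) = 0.20672
m = L - C/2 = 0.24 - 0.1632 = 0.0768
Sector ⌊H'⌋ = 1 → (R',G',B') = (0.20672, 0.3264, 0.0)
RGB = ((R'+m)×255, (G'+m)×255, (B'+m)×255) = (72.2976, 102.816, 19.584)
Round half up → RGB(72, 103, 20)


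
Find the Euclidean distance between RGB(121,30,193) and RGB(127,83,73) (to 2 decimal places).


d = √[(R₁-R₂)² + (G₁-G₂)² + (B₁-B₂)²]
d = √[(121-127)² + (30-83)² + (193-73)²]
d = √[36 + 2809 + 14400]
d = √17245
d ≈ 131.32


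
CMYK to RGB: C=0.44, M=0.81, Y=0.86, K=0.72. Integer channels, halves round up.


R = 255 × (1-C) × (1-K) = 255 × 0.56 × 0.28 = 39.984 → 40
G = 255 × (1-M) × (1-K) = 255 × 0.19 × 0.28 = 13.566 → 14
B = 255 × (1-Y) × (1-K) = 255 × 0.14 × 0.28 = 9.996 → 10
= RGB(40, 14, 10)


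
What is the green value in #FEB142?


Color: #FEB142
R = FE = 254
G = B1 = 177
B = 42 = 66
Green = 177


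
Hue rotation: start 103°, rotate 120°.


New hue = (H + rotation) mod 360
New hue = (103 + 120) mod 360
= 223 mod 360
= 223°


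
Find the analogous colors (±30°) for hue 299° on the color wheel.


Base hue: 299°
Left analog: (299 - 30) mod 360 = 269°
Right analog: (299 + 30) mod 360 = 329°
Analogous hues = 269° and 329°


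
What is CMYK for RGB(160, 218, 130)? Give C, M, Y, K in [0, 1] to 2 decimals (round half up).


R'=160/255≈0.6275, G'=218/255≈0.8549, B'=130/255≈0.5098
K = 1 - max(R',G',B') = 1 - 218/255 = 37/255 = 0.14509… → 0.15
(1-R'-K)/(1-K) simplifies to (max-R)/max with max = 218:
C = (218-160)/218 = 58/218 = 0.26605… → 0.27
M = (218-218)/218 = 0/218 = 0 → 0.00
Y = (218-130)/218 = 88/218 = 0.40366… → 0.40
= CMYK(0.27, 0.00, 0.40, 0.15)


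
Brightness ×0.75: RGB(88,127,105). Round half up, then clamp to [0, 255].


Multiply each channel by 0.75, round half up, clamp to [0, 255]
R: 88×0.75 = 66
G: 127×0.75 = 95.25 → round → 95
B: 105×0.75 = 78.75 → round → 79
= RGB(66, 95, 79)


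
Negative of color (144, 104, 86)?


Invert: (255-R, 255-G, 255-B)
R: 255-144 = 111
G: 255-104 = 151
B: 255-86 = 169
= RGB(111, 151, 169)


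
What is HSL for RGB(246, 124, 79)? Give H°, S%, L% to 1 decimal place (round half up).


Normalize: R'=246/255≈0.9647, G'=124/255≈0.4863, B'=79/255≈0.3098
Max=246/255, Min=79/255, Δ=Max-Min=167/255
L = (Max+Min)/2 = (246+79)/510 = 325/510 = 0.63725… → L = 63.7%
L > 0.5 → S = Δ/(2-Max-Min) = 167/(510-246-79) = 167/185 = 0.90270… → S = 90.3%
(the 1/255 factors cancel in S and H, so raw channel differences can be used)
Max is R' → H = 60 × (((G-B)/Δ) mod 6) = 60 × (((124-79)/167) mod 6)
  45/167 = 0.2694…
  H = 60 × 0.2694… = 16.167…° → H = 16.2°
= HSL(16.2°, 90.3%, 63.7%)


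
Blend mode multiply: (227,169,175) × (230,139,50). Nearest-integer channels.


Multiply: C = A×B/255, rounded to nearest integer
R: 227×230/255 = 52210/255 ≈ 204.745 → 205
G: 169×139/255 = 23491/255 ≈ 92.122 → 92
B: 175×50/255 = 8750/255 ≈ 34.314 → 34
= RGB(205, 92, 34)


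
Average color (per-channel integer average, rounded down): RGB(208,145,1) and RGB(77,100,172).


Midpoint: each channel = ⌊(C₁+C₂)/2⌋
R: ⌊(208+77)/2⌋ = 142
G: ⌊(145+100)/2⌋ = 122
B: ⌊(1+172)/2⌋ = 86
= RGB(142, 122, 86)


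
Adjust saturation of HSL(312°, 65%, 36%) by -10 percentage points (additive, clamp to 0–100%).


Original S = 65%
Adjustment = -10 percentage points
New S = 65 + (-10) = 55
Clamp to [0, 100] → 55
= HSL(312°, 55%, 36%)


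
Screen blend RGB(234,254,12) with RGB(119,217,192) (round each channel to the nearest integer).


Screen: C = 255 - (255-A)×(255-B)/255, rounded to nearest integer
R: 255 - (255-234)×(255-119)/255 = 255 - 2856/255 ≈ 255 - 11.200 = 243.800 → 244
G: 255 - (255-254)×(255-217)/255 = 255 - 38/255 ≈ 255 - 0.149 = 254.851 → 255
B: 255 - (255-12)×(255-192)/255 = 255 - 15309/255 ≈ 255 - 60.035 = 194.965 → 195
= RGB(244, 255, 195)


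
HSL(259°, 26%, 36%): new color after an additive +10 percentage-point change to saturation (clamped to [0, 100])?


Original S = 26%
Adjustment = +10 percentage points
New S = 26 + (10) = 36
Clamp to [0, 100] → 36
= HSL(259°, 36%, 36%)


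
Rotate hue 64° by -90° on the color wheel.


New hue = (H + rotation) mod 360
New hue = (64 -90) mod 360
= -26 mod 360
= 334°


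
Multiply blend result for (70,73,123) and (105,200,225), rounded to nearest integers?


Multiply: C = A×B/255, rounded to nearest integer
R: 70×105/255 = 7350/255 ≈ 28.824 → 29
G: 73×200/255 = 14600/255 ≈ 57.255 → 57
B: 123×225/255 = 27675/255 ≈ 108.529 → 109
= RGB(29, 57, 109)


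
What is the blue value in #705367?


Color: #705367
R = 70 = 112
G = 53 = 83
B = 67 = 103
Blue = 103


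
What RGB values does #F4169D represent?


F4 → 244 (R)
16 → 22 (G)
9D → 157 (B)
= RGB(244, 22, 157)


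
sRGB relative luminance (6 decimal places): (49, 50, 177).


Linearize each channel (sRGB transfer function): c = v/255; c_lin = c/12.92 if c ≤ 0.04045, else ((c+0.055)/1.055)^2.4
  R: 49/255 ≈ 0.192157 > 0.04045 → ((0.192157+0.055)/1.055)^2.4 ≈ 0.030713
  G: 50/255 ≈ 0.196078 > 0.04045 → ((0.196078+0.055)/1.055)^2.4 ≈ 0.031896
  B: 177/255 ≈ 0.694118 > 0.04045 → ((0.694118+0.055)/1.055)^2.4 ≈ 0.439657
R_lin = 0.030713, G_lin = 0.031896, B_lin = 0.439657
L = 0.2126×R + 0.7152×G + 0.0722×B
L = 0.2126×0.030713 + 0.7152×0.031896 + 0.0722×0.439657
L ≈ 0.061085


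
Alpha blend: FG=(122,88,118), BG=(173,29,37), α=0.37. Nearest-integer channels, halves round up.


C = α×F + (1-α)×B, with 1-α = 0.63
R: 0.37×122 + 0.63×173 = 45.14 + 108.99 = 154.13 → 154
G: 0.37×88 + 0.63×29 = 32.56 + 18.27 = 50.83 → 51
B: 0.37×118 + 0.63×37 = 43.66 + 23.31 = 66.97 → 67
= RGB(154, 51, 67)


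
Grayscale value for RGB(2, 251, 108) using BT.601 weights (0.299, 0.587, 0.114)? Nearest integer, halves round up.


Gray = 0.299×R + 0.587×G + 0.114×B
Gray = 0.299×2 + 0.587×251 + 0.114×108
Gray = 0.598 + 147.337 + 12.312
Gray = 160.247 → round half up → 160
Gray = 160


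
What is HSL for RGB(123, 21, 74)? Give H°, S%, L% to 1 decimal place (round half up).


Normalize: R'=123/255≈0.4824, G'=21/255≈0.0824, B'=74/255≈0.2902
Max=123/255, Min=21/255, Δ=Max-Min=102/255
L = (Max+Min)/2 = (123+21)/510 = 144/510 = 0.28235… → L = 28.2%
L ≤ 0.5 → S = Δ/(Max+Min) = 102/(123+21) = 102/144 = 0.70833… → S = 70.8%
(the 1/255 factors cancel in S and H, so raw channel differences can be used)
Max is R' → H = 60 × (((G-B)/Δ) mod 6) = 60 × (((21-74)/102) mod 6)
  (-53)/102 = -0.5196…; negative, so add 6 → 5.4803…
  H = 60 × 5.4803… = 328.823…° → H = 328.8°
= HSL(328.8°, 70.8%, 28.2%)


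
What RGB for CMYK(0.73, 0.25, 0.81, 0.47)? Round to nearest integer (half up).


R = 255 × (1-C) × (1-K) = 255 × 0.27 × 0.53 = 36.4905 → 36
G = 255 × (1-M) × (1-K) = 255 × 0.75 × 0.53 = 101.3625 → 101
B = 255 × (1-Y) × (1-K) = 255 × 0.19 × 0.53 = 25.6785 → 26
= RGB(36, 101, 26)


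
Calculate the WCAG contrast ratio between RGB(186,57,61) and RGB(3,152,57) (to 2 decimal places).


Linearize each sRGB channel c=v/255: c/12.92 if c ≤ 0.04045 else ((c+0.055)/1.055)^2.4
L = 0.2126×R_lin + 0.7152×G_lin + 0.0722×B_lin
Color 1 (186,57,61):
  R=186: 186/255≈0.7294 > 0.04045 → ((0.7294+0.055)/1.055)^2.4 ≈ 0.49102
  G=57: 57/255≈0.2235 > 0.04045 → ((0.2235+0.055)/1.055)^2.4 ≈ 0.04092
  B=61: 61/255≈0.2392 > 0.04045 → ((0.2392+0.055)/1.055)^2.4 ≈ 0.04667
  L1 = 0.2126×0.49102 + 0.7152×0.04092 + 0.0722×0.04667 ≈ 0.13702
Color 2 (3,152,57):
  R=3: 3/255≈0.0118 ≤ 0.04045 → 0.0118/12.92 ≈ 0.00091
  G=152: 152/255≈0.5961 > 0.04045 → ((0.5961+0.055)/1.055)^2.4 ≈ 0.31399
  B=57: 57/255≈0.2235 > 0.04045 → ((0.2235+0.055)/1.055)^2.4 ≈ 0.04092
  L2 = 0.2126×0.00091 + 0.7152×0.31399 + 0.0722×0.04092 ≈ 0.22771
Lighter = 0.22771, Darker = 0.13702
Ratio = (L_lighter + 0.05) / (L_darker + 0.05)
Ratio = (0.22771 + 0.05) / (0.13702 + 0.05) = 0.27771 / 0.18702 ≈ 1.4849
Ratio ≈ 1.48:1


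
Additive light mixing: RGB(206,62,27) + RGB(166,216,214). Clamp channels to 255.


Additive: each channel = min(255, C₁+C₂)
R: 206+166 = 372 → 255
G: 62+216 = 278 → 255
B: 27+214 = 241 → 241
= RGB(255, 255, 241)


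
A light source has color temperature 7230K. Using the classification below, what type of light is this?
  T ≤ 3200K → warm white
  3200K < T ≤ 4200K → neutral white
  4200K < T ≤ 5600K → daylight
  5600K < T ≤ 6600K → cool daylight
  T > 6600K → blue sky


Temperature: 7230K
7230K > 6600K → blue sky
Classification: blue sky


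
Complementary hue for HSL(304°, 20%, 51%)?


Complement = opposite side of color wheel = hue + 180°
H' = (304 + 180) mod 360 = 124°
S and L unchanged.
= HSL(124°, 20%, 51%)


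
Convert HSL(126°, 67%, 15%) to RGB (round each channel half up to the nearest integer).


H=126°, S=0.67, L=0.15
C = (1-|2L-1|)×S = (1-|-0.70|)×0.67 = 0.201
H' = H/60 = 126/60 ≈ 2.1000; X = C×(1-|H' mod 2 - 1|) = 0.0201
m = L - C/2 = 0.15 - 0.1005 = 0.0495
Sector ⌊H'⌋ = 2 → (R',G',B') = (0.0, 0.201, 0.0201)
RGB = ((R'+m)×255, (G'+m)×255, (B'+m)×255) = (12.6225, 63.8775, 17.748)
Round half up → RGB(13, 64, 18)


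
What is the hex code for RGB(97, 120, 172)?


R = 97 → 61 (hex)
G = 120 → 78 (hex)
B = 172 → AC (hex)
Hex = #6178AC


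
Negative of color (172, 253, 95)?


Invert: (255-R, 255-G, 255-B)
R: 255-172 = 83
G: 255-253 = 2
B: 255-95 = 160
= RGB(83, 2, 160)


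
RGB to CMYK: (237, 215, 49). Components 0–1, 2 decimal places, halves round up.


R'=237/255≈0.9294, G'=215/255≈0.8431, B'=49/255≈0.1922
K = 1 - max(R',G',B') = 1 - 237/255 = 18/255 = 0.07058… → 0.07
(1-R'-K)/(1-K) simplifies to (max-R)/max with max = 237:
C = (237-237)/237 = 0/237 = 0 → 0.00
M = (237-215)/237 = 22/237 = 0.09282… → 0.09
Y = (237-49)/237 = 188/237 = 0.79324… → 0.79
= CMYK(0.00, 0.09, 0.79, 0.07)


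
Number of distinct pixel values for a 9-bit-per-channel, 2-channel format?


Total bits = 9 bits/channel × 2 channels = 18 bits
Distinct pixel values = 2^18
= 262,144 pixel values
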